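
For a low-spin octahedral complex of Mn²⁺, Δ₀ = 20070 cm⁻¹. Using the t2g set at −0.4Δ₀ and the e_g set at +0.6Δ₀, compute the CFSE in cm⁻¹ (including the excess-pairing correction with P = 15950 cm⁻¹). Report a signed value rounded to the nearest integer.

-8240

Mn is in group 7, so Mn²⁺ is d⁵ (7 − 2 = 5).
The d⁵ electrons fill as t2g^5 e_g^0.
CFSE(orbital) = 5×(-0.4Δ₀) + 0×(0.6Δ₀) = -2.0Δ₀; with Δ₀ = 20070 cm⁻¹ that is -40140 cm⁻¹.
Relative to high-spin t2g^3 e_g^2 (0 paired), the low-spin configuration has 2 additional pairs, contributing +2 × 15950 = +31900 cm⁻¹.
Net CFSE = -40140 + 31900 = -8240 cm⁻¹.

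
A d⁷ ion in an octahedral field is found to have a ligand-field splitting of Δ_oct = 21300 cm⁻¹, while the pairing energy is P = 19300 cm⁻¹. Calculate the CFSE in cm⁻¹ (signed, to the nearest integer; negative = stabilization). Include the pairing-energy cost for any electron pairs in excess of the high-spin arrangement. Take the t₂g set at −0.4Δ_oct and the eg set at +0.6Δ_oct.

With Δ_oct > P the complex is low-spin.
Filling d⁷ accordingly: t₂g⁶ eg¹.
Orbital CFSE = -1.8Δ_oct = -1.8 × 21300 = -38340 cm⁻¹.
Excess pairs vs high-spin: 3 − 2 = 1; pairing cost = +19300 cm⁻¹.
Net CFSE = -38340 + 19300 = -19040 cm⁻¹.

-19040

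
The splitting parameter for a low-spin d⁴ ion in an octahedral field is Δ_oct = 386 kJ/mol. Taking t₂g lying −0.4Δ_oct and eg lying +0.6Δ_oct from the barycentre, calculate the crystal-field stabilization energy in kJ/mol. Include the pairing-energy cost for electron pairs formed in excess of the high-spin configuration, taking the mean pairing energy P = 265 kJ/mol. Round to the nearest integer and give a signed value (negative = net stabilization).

-353

The d⁴ electrons fill as t₂g⁴ eg⁰.
Orbital CFSE = 4(-0.4) + 0(0.6) = -1.6Δ_oct = -1.6 × 386 = -618 kJ/mol.
Relative to high-spin t₂g³ eg¹ (0 paired), the low-spin configuration has 1 additional pair, contributing +1 × 265 = +265 kJ/mol.
Combining: -618 + 265 = -353 kJ/mol.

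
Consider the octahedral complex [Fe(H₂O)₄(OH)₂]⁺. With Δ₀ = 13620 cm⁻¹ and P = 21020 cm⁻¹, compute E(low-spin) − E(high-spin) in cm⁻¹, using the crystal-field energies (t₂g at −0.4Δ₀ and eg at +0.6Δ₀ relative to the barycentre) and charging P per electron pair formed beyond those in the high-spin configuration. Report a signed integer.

Ligand charges: 4×(+0) from H₂O and 2×(-1) from OH⁻ sum to -2; with overall charge +1, Fe is +3.
Group 8 minus oxidation state +3 gives a d⁵ configuration for Fe³⁺.
High-spin d⁵ fills as t₂g³ eg² with CFSE 3(−0.4) + 2(+0.6) = 0.0Δ₀ = 0 cm⁻¹.
For low-spin the configuration is t₂g⁵ eg⁰: orbital energy -2.0 × 13620 = -27240 cm⁻¹, and 2 additional pairs relative to high-spin add 42040 cm⁻¹, giving 14800 cm⁻¹.
The difference is 14800 − (0) = 14800 cm⁻¹, so high-spin lies lower.

14800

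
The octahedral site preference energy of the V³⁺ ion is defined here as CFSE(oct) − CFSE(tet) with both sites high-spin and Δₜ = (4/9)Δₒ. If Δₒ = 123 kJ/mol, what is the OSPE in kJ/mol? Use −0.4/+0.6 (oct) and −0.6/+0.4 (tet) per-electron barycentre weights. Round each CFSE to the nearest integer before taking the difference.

V sits in group 5; removing 3 electrons leaves V³⁺ with 5 − 3 = 2 d electrons.
Octahedral (high-spin): t2g^2 e_g^0, CFSE = 2(−0.4) + 0(+0.6) = -0.8Δₒ = -0.8 × 123 = -98 kJ/mol.
Tetrahedral: e^2 t2^0, CFSE = 2(−0.6) + 0(+0.4) = -1.2Δₜ = -1.2 × (4/9) × 123 = -66 kJ/mol.
OSPE = CFSE(oct) − CFSE(tet) = -98 − (-66) = -32 kJ/mol.

-32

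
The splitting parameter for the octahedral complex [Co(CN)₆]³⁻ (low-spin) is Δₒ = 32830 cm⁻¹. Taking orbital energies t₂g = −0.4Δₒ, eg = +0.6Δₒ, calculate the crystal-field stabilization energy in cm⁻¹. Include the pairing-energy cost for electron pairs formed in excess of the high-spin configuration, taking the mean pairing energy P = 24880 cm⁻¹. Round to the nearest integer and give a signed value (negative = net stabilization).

Each CN⁻ contributes -1; 6 × (-1) = -6. With overall charge -3, Co is in the +3 oxidation state.
Group 9 minus oxidation state +3 gives a d⁶ configuration for Co³⁺.
Configuration: t₂g⁶ eg⁰.
CFSE(orbital) = 6×(-0.4Δₒ) + 0×(0.6Δₒ) = -2.4Δₒ; with Δₒ = 32830 cm⁻¹ that is -78792 cm⁻¹.
Relative to high-spin t₂g⁴ eg² (1 paired), the low-spin configuration has 2 additional pairs, contributing +2 × 24880 = +49760 cm⁻¹.
Combining: -78792 + 49760 = -29032 cm⁻¹.

-29032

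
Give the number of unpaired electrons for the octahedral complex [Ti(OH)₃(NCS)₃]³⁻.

Ligand charges: 3×(-1) from OH⁻ and 3×(-1) from NCS⁻ sum to -6; with overall charge -3, Ti is +3.
Group 4 minus oxidation state +3 gives a d¹ configuration for Ti³⁺.
Configuration: t₂g¹ eg⁰, giving 1 unpaired electron.

1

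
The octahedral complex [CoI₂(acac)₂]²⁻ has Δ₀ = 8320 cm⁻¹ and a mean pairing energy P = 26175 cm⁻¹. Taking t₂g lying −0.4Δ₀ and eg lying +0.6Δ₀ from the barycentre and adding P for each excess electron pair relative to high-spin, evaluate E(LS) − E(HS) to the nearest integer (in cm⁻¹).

17855

Ligand charges: 2×(-1) from I⁻ and 2×(-1) from acac⁻ sum to -4; with overall charge -2, Co is +2.
Co²⁺: group 9, so d-count = 9 − 2 = 7.
High-spin: t₂g⁵ eg², CFSE = -0.8Δ₀ = -6656 cm⁻¹.
Low-spin t₂g⁶ eg¹ gives -1.8Δ₀ = -14976 cm⁻¹, but forming 1 extra pair costs 1P = 26175 cm⁻¹, so E(LS) = -14976 + 26175 = 11199 cm⁻¹.
Thus E(LS) − E(HS) = 17855 cm⁻¹.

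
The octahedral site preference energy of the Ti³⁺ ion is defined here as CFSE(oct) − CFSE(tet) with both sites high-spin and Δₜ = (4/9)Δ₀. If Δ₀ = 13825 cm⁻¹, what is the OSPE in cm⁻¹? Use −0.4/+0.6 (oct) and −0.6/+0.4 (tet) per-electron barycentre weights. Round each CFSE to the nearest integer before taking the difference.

-1843

Ti is in group 4, so Ti³⁺ is d¹ (4 − 3 = 1).
Octahedral (high-spin): t2g^1 e_g^0, CFSE = 1(−0.4) + 0(+0.6) = -0.4Δ₀ = -0.4 × 13825 = -5530 cm⁻¹.
In a tetrahedral site the filling is e^1 t2^0: CFSE(tet) = -0.6Δₜ = -0.6 × (4/9)(13825) = -3687 cm⁻¹.
Subtracting, OSPE = -5530 − (-3687) = -1843 cm⁻¹.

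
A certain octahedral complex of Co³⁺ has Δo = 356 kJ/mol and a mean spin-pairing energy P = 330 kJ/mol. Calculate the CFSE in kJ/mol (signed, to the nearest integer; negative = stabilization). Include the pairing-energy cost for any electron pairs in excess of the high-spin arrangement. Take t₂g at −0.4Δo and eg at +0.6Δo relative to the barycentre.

-194

Co is in group 9, so Co³⁺ is d⁶ (9 − 3 = 6).
With Δo > P the complex is low-spin.
Configuration: t₂g⁶ eg⁰.
Orbital CFSE = -2.4Δo = -2.4 × 356 = -854 kJ/mol.
Excess pairs vs high-spin: 3 − 1 = 2; pairing cost = +660 kJ/mol.
Net CFSE = -854 + 660 = -194 kJ/mol.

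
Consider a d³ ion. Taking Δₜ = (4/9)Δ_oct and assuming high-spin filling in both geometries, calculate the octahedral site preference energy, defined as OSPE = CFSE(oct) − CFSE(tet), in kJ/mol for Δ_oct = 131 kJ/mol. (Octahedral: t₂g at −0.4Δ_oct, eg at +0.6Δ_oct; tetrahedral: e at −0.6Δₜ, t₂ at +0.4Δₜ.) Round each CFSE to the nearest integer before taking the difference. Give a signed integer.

Octahedral (high-spin): t2g^3 e_g^0, CFSE = 3(−0.4) + 0(+0.6) = -1.2Δ_oct = -1.2 × 131 = -157 kJ/mol.
Tetrahedral e^2 t2^1 gives -0.8Δₜ = -0.8 × (4/9) × 131 = -47 kJ/mol.
Subtracting, OSPE = -157 − (-47) = -110 kJ/mol.

-110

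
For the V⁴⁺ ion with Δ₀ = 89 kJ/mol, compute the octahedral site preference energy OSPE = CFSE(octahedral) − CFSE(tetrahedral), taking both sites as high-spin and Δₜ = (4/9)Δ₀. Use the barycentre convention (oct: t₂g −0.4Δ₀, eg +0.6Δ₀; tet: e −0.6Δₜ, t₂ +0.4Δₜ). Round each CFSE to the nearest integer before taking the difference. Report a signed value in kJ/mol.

V sits in group 5; removing 4 electrons leaves V⁴⁺ with 5 − 4 = 1 d electrons.
Octahedral high-spin t₂g¹ eg⁰: CFSE = -0.4 × 89 = -36 kJ/mol.
Tetrahedral: e¹ t₂⁰, CFSE = 1(−0.6) + 0(+0.4) = -0.6Δₜ = -0.6 × (4/9) × 89 = -24 kJ/mol.
OSPE = CFSE(oct) − CFSE(tet) = -36 − (-24) = -12 kJ/mol.

-12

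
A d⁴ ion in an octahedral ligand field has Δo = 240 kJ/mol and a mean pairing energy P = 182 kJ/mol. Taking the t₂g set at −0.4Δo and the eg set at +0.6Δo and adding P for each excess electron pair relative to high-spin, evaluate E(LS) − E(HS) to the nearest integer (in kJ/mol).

-58

In the high-spin limit (t₂g³ eg¹) the orbital term is -0.6Δo = -144 kJ/mol, with no excess pairing.
Low-spin t₂g⁴ eg⁰ gives -1.6Δo = -384 kJ/mol, but forming 1 extra pair costs 1P = 182 kJ/mol, so E(LS) = -384 + 182 = -202 kJ/mol.
The difference is -202 − (-144) = -58 kJ/mol, so low-spin lies lower.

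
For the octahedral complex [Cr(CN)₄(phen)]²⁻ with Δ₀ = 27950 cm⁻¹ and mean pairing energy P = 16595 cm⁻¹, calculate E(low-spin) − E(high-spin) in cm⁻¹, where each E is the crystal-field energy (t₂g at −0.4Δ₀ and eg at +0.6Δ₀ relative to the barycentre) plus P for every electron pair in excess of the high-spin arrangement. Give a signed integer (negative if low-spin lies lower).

-11355

Ligand charges: 4×(-1) from CN⁻ and 1×(+0) from phen sum to -4; with overall charge -2, Cr is +2.
Group 6 minus oxidation state +2 gives a d⁴ configuration for Cr²⁺.
In the high-spin limit (t₂g³ eg¹) the orbital term is -0.6Δ₀ = -16770 cm⁻¹, with no excess pairing.
Low-spin t₂g⁴ eg⁰ gives -1.6Δ₀ = -44720 cm⁻¹, but forming 1 extra pair costs 1P = 16595 cm⁻¹, so E(LS) = -44720 + 16595 = -28125 cm⁻¹.
E(LS) − E(HS) = -28125 − (-16770) = -11355 cm⁻¹.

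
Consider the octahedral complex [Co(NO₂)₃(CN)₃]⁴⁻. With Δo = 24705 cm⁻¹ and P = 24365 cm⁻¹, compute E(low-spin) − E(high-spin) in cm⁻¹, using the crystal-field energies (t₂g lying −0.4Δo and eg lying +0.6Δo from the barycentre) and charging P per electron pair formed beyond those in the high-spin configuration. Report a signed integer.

Ligand charges: 3×(-1) from NO₂⁻ and 3×(-1) from CN⁻ sum to -6; with overall charge -4, Co is +2.
Co²⁺: group 9, so d-count = 9 − 2 = 7.
High-spin d⁷ fills as t₂g⁵ eg² with CFSE 5(−0.4) + 2(+0.6) = -0.8Δo = -19764 cm⁻¹.
Low-spin t₂g⁶ eg¹ gives -1.8Δo = -44469 cm⁻¹, but forming 1 extra pair costs 1P = 24365 cm⁻¹, so E(LS) = -44469 + 24365 = -20104 cm⁻¹.
Thus E(LS) − E(HS) = -340 cm⁻¹.

-340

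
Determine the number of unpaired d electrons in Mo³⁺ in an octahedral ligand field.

3

Mo is in group 6, so Mo³⁺ is d³ (6 − 3 = 3).
Configuration: t₂g³ eg⁰, giving 3 unpaired electrons.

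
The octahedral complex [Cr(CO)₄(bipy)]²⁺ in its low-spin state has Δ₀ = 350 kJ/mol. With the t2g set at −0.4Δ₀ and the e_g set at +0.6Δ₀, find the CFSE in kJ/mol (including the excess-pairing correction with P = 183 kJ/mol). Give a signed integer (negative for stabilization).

Ligand charges: 4×(+0) from CO and 1×(+0) from bipy sum to +0; with overall charge +2, Cr is +2.
Cr is in group 6, so Cr²⁺ is d⁴ (6 − 2 = 4).
Electron filling gives t2g^4 e_g^0.
The orbital stabilization is -1.6Δ₀ = -1.6 × 350 = -560 kJ/mol.
High-spin d⁴ would be t2g^3 e_g^1 with 0 pairs; low-spin has 1, so 1 excess pair costs +1P = +183 kJ/mol.
Net CFSE = -560 + 183 = -377 kJ/mol.

-377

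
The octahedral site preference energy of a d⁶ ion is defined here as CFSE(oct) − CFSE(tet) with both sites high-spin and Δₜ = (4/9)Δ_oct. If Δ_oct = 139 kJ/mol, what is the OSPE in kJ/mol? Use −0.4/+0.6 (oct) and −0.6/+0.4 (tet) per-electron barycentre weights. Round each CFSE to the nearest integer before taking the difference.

Octahedral (high-spin): t2g^4 e_g^2, CFSE = 4(−0.4) + 2(+0.6) = -0.4Δ_oct = -0.4 × 139 = -56 kJ/mol.
In a tetrahedral site the filling is e^3 t2^3: CFSE(tet) = -0.6Δₜ = -0.6 × (4/9)(139) = -37 kJ/mol.
OSPE = -56 − (-37) = -19 kJ/mol.

-19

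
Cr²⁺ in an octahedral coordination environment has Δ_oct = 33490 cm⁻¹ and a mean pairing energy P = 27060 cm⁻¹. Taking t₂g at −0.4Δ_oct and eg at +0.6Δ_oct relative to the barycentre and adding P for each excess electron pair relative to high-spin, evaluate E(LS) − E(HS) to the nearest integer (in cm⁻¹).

Cr is in group 6, so Cr²⁺ is d⁴ (6 − 2 = 4).
High-spin: t₂g³ eg¹, CFSE = -0.6Δ_oct = -20094 cm⁻¹.
Low-spin t₂g⁴ eg⁰ gives -1.6Δ_oct = -53584 cm⁻¹, but forming 1 extra pair costs 1P = 27060 cm⁻¹, so E(LS) = -53584 + 27060 = -26524 cm⁻¹.
E(LS) − E(HS) = -26524 − (-20094) = -6430 cm⁻¹.

-6430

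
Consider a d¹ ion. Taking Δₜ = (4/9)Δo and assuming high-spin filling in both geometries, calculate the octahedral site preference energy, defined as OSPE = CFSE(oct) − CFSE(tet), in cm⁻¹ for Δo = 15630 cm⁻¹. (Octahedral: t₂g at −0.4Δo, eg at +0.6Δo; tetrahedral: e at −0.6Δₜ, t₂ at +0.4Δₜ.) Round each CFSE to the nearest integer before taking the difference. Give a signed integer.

In an octahedral site d¹ (HS) is t2g^1 e_g^0, giving CFSE(oct) = -0.4Δo = -6252 cm⁻¹.
In a tetrahedral site the filling is e^1 t2^0: CFSE(tet) = -0.6Δₜ = -0.6 × (4/9)(15630) = -4168 cm⁻¹.
OSPE = CFSE(oct) − CFSE(tet) = -6252 − (-4168) = -2084 cm⁻¹.

-2084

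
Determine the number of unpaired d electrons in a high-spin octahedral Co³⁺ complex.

Group 9 minus oxidation state +3 gives a d⁶ configuration for Co³⁺.
Configuration: t₂g⁴ eg², giving 4 unpaired electrons.

4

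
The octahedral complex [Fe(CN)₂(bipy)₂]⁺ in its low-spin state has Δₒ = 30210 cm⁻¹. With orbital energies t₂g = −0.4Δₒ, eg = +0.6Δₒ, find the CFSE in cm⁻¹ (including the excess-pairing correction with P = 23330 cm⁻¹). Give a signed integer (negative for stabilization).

Ligand charges: 2×(-1) from CN⁻ and 2×(+0) from bipy sum to -2; with overall charge +1, Fe is +3.
Fe³⁺: group 8, so d-count = 8 − 3 = 5.
Electron filling gives t₂g⁵ eg⁰.
The orbital stabilization is -2.0Δₒ = -2.0 × 30210 = -60420 cm⁻¹.
Relative to high-spin t₂g³ eg² (0 paired), the low-spin configuration has 2 additional pairs, contributing +2 × 23330 = +46660 cm⁻¹.
Combining: -60420 + 46660 = -13760 cm⁻¹.

-13760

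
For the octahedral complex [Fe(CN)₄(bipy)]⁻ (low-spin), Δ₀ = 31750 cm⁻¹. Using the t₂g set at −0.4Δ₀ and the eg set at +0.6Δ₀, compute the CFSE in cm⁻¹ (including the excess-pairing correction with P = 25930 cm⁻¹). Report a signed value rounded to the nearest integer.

Ligand charges: 4×(-1) from CN⁻ and 1×(+0) from bipy sum to -4; with overall charge -1, Fe is +3.
Fe³⁺: group 8, so d-count = 8 − 3 = 5.
The d⁵ electrons fill as t₂g⁵ eg⁰.
The orbital stabilization is -2.0Δ₀ = -2.0 × 31750 = -63500 cm⁻¹.
Relative to high-spin t₂g³ eg² (0 paired), the low-spin configuration has 2 additional pairs, contributing +2 × 25930 = +51860 cm⁻¹.
Combining: -63500 + 51860 = -11640 cm⁻¹.

-11640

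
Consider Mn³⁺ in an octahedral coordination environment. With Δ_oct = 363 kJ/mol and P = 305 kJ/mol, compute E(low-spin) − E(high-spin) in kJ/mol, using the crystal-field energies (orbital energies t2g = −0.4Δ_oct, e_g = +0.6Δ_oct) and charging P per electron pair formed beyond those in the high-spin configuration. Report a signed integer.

-58

Mn is in group 7, so Mn³⁺ is d⁴ (7 − 3 = 4).
In the high-spin limit (t2g^3 e_g^1) the orbital term is -0.6Δ_oct = -218 kJ/mol, with no excess pairing.
Low-spin t2g^4 e_g^0 gives -1.6Δ_oct = -581 kJ/mol, but forming 1 extra pair costs 1P = 305 kJ/mol, so E(LS) = -581 + 305 = -276 kJ/mol.
The difference is -276 − (-218) = -58 kJ/mol, so low-spin lies lower.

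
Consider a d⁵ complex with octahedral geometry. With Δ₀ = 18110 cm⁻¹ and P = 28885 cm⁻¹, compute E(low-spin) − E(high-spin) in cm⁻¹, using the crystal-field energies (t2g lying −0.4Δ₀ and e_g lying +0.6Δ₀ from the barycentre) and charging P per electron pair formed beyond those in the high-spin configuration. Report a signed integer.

21550

High-spin d⁵ fills as t2g^3 e_g^2 with CFSE 3(−0.4) + 2(+0.6) = 0.0Δ₀ = 0 cm⁻¹.
Low-spin: t2g^5 e_g^0, orbital CFSE = -2.0Δ₀ = -36220 cm⁻¹; plus 2 excess pairs × P = +57770 cm⁻¹; total 21550 cm⁻¹.
The difference is 21550 − (0) = 21550 cm⁻¹, so high-spin lies lower.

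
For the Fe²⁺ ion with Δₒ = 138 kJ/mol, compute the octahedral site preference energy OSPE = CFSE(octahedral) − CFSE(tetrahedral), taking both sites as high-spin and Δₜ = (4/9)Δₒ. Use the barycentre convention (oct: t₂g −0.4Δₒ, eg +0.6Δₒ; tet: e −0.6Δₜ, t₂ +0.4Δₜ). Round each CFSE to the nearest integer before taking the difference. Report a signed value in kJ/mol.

-18

Group 8 minus oxidation state +2 gives a d⁶ configuration for Fe²⁺.
Octahedral (high-spin): t₂g⁴ eg², CFSE = 4(−0.4) + 2(+0.6) = -0.4Δₒ = -0.4 × 138 = -55 kJ/mol.
Tetrahedral e³ t₂³ gives -0.6Δₜ = -0.6 × (4/9) × 138 = -37 kJ/mol.
Subtracting, OSPE = -55 − (-37) = -18 kJ/mol.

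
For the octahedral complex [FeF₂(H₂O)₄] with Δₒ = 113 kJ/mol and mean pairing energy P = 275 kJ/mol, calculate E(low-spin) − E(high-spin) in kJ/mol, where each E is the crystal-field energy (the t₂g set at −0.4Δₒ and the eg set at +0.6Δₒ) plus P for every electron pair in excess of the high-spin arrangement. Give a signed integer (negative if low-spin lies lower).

Ligand charges: 2×(-1) from F⁻ and 4×(+0) from H₂O sum to -2; with overall charge +0, Fe is +2.
Fe²⁺: group 8, so d-count = 8 − 2 = 6.
High-spin d⁶ fills as t₂g⁴ eg² with CFSE 4(−0.4) + 2(+0.6) = -0.4Δₒ = -45 kJ/mol.
For low-spin the configuration is t₂g⁶ eg⁰: orbital energy -2.4 × 113 = -271 kJ/mol, and 2 additional pairs relative to high-spin add 550 kJ/mol, giving 279 kJ/mol.
E(LS) − E(HS) = 279 − (-45) = 324 kJ/mol.

324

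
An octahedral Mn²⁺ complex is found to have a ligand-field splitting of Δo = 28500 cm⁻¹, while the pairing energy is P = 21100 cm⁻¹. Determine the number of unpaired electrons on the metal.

1

Group 7 minus oxidation state +2 gives a d⁵ configuration for Mn²⁺.
Since Δo = 28500 cm⁻¹ > P = 21100 cm⁻¹, the complex adopts the low-spin configuration.
That gives t₂g⁵ eg⁰.
Unpaired electrons: 1.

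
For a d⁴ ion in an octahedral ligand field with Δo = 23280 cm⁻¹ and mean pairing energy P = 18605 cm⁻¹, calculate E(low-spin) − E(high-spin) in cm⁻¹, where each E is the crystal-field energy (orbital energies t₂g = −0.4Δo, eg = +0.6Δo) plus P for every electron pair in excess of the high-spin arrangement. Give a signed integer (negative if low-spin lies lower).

High-spin d⁴ fills as t₂g³ eg¹ with CFSE 3(−0.4) + 1(+0.6) = -0.6Δo = -13968 cm⁻¹.
Low-spin: t₂g⁴ eg⁰, orbital CFSE = -1.6Δo = -37248 cm⁻¹; plus 1 excess pair × P = +18605 cm⁻¹; total -18643 cm⁻¹.
E(LS) − E(HS) = -18643 − (-13968) = -4675 cm⁻¹.

-4675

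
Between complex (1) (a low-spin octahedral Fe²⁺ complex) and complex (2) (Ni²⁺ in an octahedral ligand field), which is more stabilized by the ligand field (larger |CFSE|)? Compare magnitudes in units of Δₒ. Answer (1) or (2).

(1): Group 8 minus oxidation state +2 gives a d⁶ configuration for Fe²⁺; t2g^6 e_g^0, CFSE = -2.4Δₒ.
(2): Ni²⁺: group 10, so d-count = 10 − 2 = 8; t₂g⁶ eg², CFSE = -1.2Δₒ.
So (1) has the larger |CFSE|.

(1)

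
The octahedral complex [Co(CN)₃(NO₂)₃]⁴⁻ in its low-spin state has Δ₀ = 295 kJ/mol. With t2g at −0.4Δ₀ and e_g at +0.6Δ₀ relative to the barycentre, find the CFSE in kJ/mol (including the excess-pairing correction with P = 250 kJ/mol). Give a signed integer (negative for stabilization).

Ligand charges: 3×(-1) from CN⁻ and 3×(-1) from NO₂⁻ sum to -6; with overall charge -4, Co is +2.
Co²⁺: group 9, so d-count = 9 − 2 = 7.
The d⁷ electrons fill as t2g^6 e_g^1.
CFSE(orbital) = 6×(-0.4Δ₀) + 1×(0.6Δ₀) = -1.8Δ₀; with Δ₀ = 295 kJ/mol that is -531 kJ/mol.
Relative to high-spin t2g^5 e_g^2 (2 paired), the low-spin configuration has 1 additional pair, contributing +1 × 250 = +250 kJ/mol.
Combining: -531 + 250 = -281 kJ/mol.

-281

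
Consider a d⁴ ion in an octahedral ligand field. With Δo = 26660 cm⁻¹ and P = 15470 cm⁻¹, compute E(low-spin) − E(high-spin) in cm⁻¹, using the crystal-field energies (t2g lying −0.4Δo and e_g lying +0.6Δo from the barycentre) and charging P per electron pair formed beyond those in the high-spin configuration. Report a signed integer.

-11190

In the high-spin limit (t2g^3 e_g^1) the orbital term is -0.6Δo = -15996 cm⁻¹, with no excess pairing.
Low-spin t2g^4 e_g^0 gives -1.6Δo = -42656 cm⁻¹, but forming 1 extra pair costs 1P = 15470 cm⁻¹, so E(LS) = -42656 + 15470 = -27186 cm⁻¹.
E(LS) − E(HS) = -27186 − (-15996) = -11190 cm⁻¹.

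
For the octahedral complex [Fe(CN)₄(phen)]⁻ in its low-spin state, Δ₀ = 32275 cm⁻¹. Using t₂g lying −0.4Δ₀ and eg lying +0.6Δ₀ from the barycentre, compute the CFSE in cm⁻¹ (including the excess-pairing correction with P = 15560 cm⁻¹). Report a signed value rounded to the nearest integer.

Ligand charges: 4×(-1) from CN⁻ and 1×(+0) from phen sum to -4; with overall charge -1, Fe is +3.
Group 8 minus oxidation state +3 gives a d⁵ configuration for Fe³⁺.
Configuration: t₂g⁵ eg⁰.
The orbital stabilization is -2.0Δ₀ = -2.0 × 32275 = -64550 cm⁻¹.
High-spin d⁵ would be t₂g³ eg² with 0 pairs; low-spin has 2, so 2 excess pairs cost +2P = +31120 cm⁻¹.
Combining: -64550 + 31120 = -33430 cm⁻¹.

-33430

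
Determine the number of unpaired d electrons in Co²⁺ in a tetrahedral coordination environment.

3

Co sits in group 9; removing 2 electrons leaves Co²⁺ with 9 − 2 = 7 d electrons.
Tetrahedral splitting is small, so the complex is high-spin.
Configuration: e⁴ t₂³, giving 3 unpaired electrons.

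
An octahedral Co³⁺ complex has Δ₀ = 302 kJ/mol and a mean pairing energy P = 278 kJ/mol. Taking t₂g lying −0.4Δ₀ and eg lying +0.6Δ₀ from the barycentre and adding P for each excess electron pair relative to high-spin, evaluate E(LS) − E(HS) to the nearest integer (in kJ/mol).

Co³⁺: group 9, so d-count = 9 − 3 = 6.
In the high-spin limit (t₂g⁴ eg²) the orbital term is -0.4Δ₀ = -121 kJ/mol, with no excess pairing.
For low-spin the configuration is t₂g⁶ eg⁰: orbital energy -2.4 × 302 = -725 kJ/mol, and 2 additional pairs relative to high-spin add 556 kJ/mol, giving -169 kJ/mol.
The difference is -169 − (-121) = -48 kJ/mol, so low-spin lies lower.

-48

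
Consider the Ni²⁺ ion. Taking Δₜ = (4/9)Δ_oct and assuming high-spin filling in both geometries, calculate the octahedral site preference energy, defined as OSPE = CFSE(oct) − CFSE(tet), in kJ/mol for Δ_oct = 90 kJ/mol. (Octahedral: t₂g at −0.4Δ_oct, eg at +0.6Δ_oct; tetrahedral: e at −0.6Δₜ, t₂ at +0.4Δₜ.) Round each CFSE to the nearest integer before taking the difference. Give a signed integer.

Group 10 minus oxidation state +2 gives a d⁸ configuration for Ni²⁺.
Octahedral high-spin t₂g⁶ eg²: CFSE = -1.2 × 90 = -108 kJ/mol.
Tetrahedral e⁴ t₂⁴ gives -0.8Δₜ = -0.8 × (4/9) × 90 = -32 kJ/mol.
OSPE = CFSE(oct) − CFSE(tet) = -108 − (-32) = -76 kJ/mol.

-76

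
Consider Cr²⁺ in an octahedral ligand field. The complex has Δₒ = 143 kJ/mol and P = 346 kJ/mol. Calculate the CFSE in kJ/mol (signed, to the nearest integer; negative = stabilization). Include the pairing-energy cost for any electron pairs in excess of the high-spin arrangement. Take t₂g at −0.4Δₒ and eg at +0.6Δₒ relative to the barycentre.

-86

Group 6 minus oxidation state +2 gives a d⁴ configuration for Cr²⁺.
Δₒ < P, so pairing is avoided: the ground state is high-spin.
Configuration: t₂g³ eg¹.
Orbital CFSE = -0.6Δₒ = -0.6 × 143 = -86 kJ/mol.
High-spin has no excess pairs, so no pairing correction applies.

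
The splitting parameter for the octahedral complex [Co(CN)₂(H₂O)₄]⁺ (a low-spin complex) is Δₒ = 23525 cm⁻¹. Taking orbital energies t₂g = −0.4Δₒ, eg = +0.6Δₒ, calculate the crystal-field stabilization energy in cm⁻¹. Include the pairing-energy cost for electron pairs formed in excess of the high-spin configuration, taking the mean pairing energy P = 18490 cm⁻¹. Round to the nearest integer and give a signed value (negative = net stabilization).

-19480

Ligand charges: 2×(-1) from CN⁻ and 4×(+0) from H₂O sum to -2; with overall charge +1, Co is +3.
Co sits in group 9; removing 3 electrons leaves Co³⁺ with 9 − 3 = 6 d electrons.
The d⁶ electrons fill as t₂g⁶ eg⁰.
Orbital CFSE = 6(-0.4) + 0(0.6) = -2.4Δₒ = -2.4 × 23525 = -56460 cm⁻¹.
Pairing penalty: 3 pairs vs 1 in the high-spin reference → 2 extra × P = 36980 cm⁻¹.
Overall CFSE = -56460 + 36980 = -19480 cm⁻¹.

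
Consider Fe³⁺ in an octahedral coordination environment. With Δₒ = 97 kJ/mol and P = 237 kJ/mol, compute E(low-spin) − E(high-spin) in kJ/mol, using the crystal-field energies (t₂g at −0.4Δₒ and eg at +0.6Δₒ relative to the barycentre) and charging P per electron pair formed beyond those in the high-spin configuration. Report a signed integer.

Group 8 minus oxidation state +3 gives a d⁵ configuration for Fe³⁺.
In the high-spin limit (t₂g³ eg²) the orbital term is 0.0Δₒ = 0 kJ/mol, with no excess pairing.
Low-spin t₂g⁵ eg⁰ gives -2.0Δₒ = -194 kJ/mol, but forming 2 extra pairs costs 2P = 474 kJ/mol, so E(LS) = -194 + 474 = 280 kJ/mol.
Thus E(LS) − E(HS) = 280 kJ/mol.

280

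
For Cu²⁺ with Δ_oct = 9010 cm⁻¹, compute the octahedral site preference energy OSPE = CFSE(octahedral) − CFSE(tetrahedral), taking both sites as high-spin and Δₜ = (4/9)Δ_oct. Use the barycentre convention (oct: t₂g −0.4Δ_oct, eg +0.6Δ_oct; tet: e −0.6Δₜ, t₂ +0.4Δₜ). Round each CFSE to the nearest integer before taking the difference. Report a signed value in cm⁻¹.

-3804

Cu is in group 11, so Cu²⁺ is d⁹ (11 − 2 = 9).
Octahedral (high-spin): t₂g⁶ eg³, CFSE = 6(−0.4) + 3(+0.6) = -0.6Δ_oct = -0.6 × 9010 = -5406 cm⁻¹.
Tetrahedral e⁴ t₂⁵ gives -0.4Δₜ = -0.4 × (4/9) × 9010 = -1602 cm⁻¹.
OSPE = -5406 − (-1602) = -3804 cm⁻¹.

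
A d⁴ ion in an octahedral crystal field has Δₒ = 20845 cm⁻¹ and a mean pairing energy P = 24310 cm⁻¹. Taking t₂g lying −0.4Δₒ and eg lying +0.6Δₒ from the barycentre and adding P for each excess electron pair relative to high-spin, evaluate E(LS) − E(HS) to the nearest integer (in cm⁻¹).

3465

High-spin d⁴ fills as t₂g³ eg¹ with CFSE 3(−0.4) + 1(+0.6) = -0.6Δₒ = -12507 cm⁻¹.
Low-spin: t₂g⁴ eg⁰, orbital CFSE = -1.6Δₒ = -33352 cm⁻¹; plus 1 excess pair × P = +24310 cm⁻¹; total -9042 cm⁻¹.
E(LS) − E(HS) = -9042 − (-12507) = 3465 cm⁻¹.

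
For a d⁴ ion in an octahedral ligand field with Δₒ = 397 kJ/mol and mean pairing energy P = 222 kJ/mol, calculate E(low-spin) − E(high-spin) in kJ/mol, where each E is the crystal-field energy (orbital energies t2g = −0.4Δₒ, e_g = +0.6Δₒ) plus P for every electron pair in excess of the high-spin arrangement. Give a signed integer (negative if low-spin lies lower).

In the high-spin limit (t2g^3 e_g^1) the orbital term is -0.6Δₒ = -238 kJ/mol, with no excess pairing.
Low-spin: t2g^4 e_g^0, orbital CFSE = -1.6Δₒ = -635 kJ/mol; plus 1 excess pair × P = +222 kJ/mol; total -413 kJ/mol.
E(LS) − E(HS) = -413 − (-238) = -175 kJ/mol.

-175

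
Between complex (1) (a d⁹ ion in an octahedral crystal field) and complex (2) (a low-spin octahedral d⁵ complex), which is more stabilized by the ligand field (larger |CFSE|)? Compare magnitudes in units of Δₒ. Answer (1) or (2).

(2)

(1): t₂g⁶ eg³, CFSE = -0.6Δₒ.
(2): t₂g⁵ eg⁰, CFSE = -2.0Δₒ.
So (2) has the larger |CFSE|.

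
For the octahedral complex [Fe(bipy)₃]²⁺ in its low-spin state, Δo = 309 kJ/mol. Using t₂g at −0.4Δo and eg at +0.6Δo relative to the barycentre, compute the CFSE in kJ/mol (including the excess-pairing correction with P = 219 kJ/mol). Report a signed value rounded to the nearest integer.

bipy is neutral, so the +2 overall charge sits on Fe: oxidation state +2.
Fe is in group 8, so Fe²⁺ is d⁶ (8 − 2 = 6).
Configuration: t₂g⁶ eg⁰.
Orbital CFSE = 6(-0.4) + 0(0.6) = -2.4Δo = -2.4 × 309 = -742 kJ/mol.
Relative to high-spin t₂g⁴ eg² (1 paired), the low-spin configuration has 2 additional pairs, contributing +2 × 219 = +438 kJ/mol.
Overall CFSE = -742 + 438 = -304 kJ/mol.

-304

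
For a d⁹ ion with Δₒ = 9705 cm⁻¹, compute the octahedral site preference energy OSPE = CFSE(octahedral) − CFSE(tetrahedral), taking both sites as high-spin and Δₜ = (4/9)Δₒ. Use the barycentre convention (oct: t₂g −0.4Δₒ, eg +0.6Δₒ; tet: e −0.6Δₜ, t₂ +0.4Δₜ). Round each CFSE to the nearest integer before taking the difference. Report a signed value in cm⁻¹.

Octahedral high-spin t2g^6 e_g^3: CFSE = -0.6 × 9705 = -5823 cm⁻¹.
Tetrahedral: e^4 t2^5, CFSE = 4(−0.6) + 5(+0.4) = -0.4Δₜ = -0.4 × (4/9) × 9705 = -1725 cm⁻¹.
OSPE = -5823 − (-1725) = -4098 cm⁻¹.

-4098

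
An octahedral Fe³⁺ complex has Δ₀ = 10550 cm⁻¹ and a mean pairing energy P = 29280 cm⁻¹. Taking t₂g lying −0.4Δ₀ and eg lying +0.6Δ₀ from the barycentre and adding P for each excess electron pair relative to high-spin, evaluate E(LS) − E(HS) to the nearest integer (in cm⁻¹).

37460

Fe is in group 8, so Fe³⁺ is d⁵ (8 − 3 = 5).
High-spin d⁵ fills as t₂g³ eg² with CFSE 3(−0.4) + 2(+0.6) = 0.0Δ₀ = 0 cm⁻¹.
Low-spin: t₂g⁵ eg⁰, orbital CFSE = -2.0Δ₀ = -21100 cm⁻¹; plus 2 excess pairs × P = +58560 cm⁻¹; total 37460 cm⁻¹.
Thus E(LS) − E(HS) = 37460 cm⁻¹.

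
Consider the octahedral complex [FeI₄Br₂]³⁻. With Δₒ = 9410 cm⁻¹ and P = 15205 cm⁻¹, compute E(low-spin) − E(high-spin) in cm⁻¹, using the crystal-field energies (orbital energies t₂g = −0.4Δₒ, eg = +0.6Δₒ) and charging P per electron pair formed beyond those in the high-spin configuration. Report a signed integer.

11590

Ligand charges: 4×(-1) from I⁻ and 2×(-1) from Br⁻ sum to -6; with overall charge -3, Fe is +3.
Group 8 minus oxidation state +3 gives a d⁵ configuration for Fe³⁺.
High-spin: t₂g³ eg², CFSE = 0.0Δₒ = 0 cm⁻¹.
Low-spin t₂g⁵ eg⁰ gives -2.0Δₒ = -18820 cm⁻¹, but forming 2 extra pairs costs 2P = 30410 cm⁻¹, so E(LS) = -18820 + 30410 = 11590 cm⁻¹.
The difference is 11590 − (0) = 11590 cm⁻¹, so high-spin lies lower.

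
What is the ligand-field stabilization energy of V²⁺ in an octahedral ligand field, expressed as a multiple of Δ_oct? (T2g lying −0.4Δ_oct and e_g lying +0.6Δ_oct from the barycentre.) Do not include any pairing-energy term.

-1.2 Δ_oct

V is in group 5, so V²⁺ is d³ (5 − 2 = 3).
Configuration: t2g^3 e_g^0.
CFSE = 3(-0.4Δ_oct) + 0(0.6Δ_oct) = -1.2Δ_oct + 0.0Δ_oct = -1.2Δ_oct.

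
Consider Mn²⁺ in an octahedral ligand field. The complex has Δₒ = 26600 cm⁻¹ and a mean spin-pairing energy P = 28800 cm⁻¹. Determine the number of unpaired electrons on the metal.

Group 7 minus oxidation state +2 gives a d⁵ configuration for Mn²⁺.
Δₒ < P, so pairing is avoided: the ground state is high-spin.
That gives t₂g³ eg².
Unpaired electrons: 5.

5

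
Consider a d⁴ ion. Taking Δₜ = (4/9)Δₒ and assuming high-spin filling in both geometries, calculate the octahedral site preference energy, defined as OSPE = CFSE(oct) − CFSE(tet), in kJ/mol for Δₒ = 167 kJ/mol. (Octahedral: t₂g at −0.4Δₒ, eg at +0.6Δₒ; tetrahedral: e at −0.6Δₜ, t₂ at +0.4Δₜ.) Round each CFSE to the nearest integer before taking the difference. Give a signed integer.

In an octahedral site d⁴ (HS) is t2g^3 e_g^1, giving CFSE(oct) = -0.6Δₒ = -100 kJ/mol.
In a tetrahedral site the filling is e^2 t2^2: CFSE(tet) = -0.4Δₜ = -0.4 × (4/9)(167) = -30 kJ/mol.
OSPE = CFSE(oct) − CFSE(tet) = -100 − (-30) = -70 kJ/mol.

-70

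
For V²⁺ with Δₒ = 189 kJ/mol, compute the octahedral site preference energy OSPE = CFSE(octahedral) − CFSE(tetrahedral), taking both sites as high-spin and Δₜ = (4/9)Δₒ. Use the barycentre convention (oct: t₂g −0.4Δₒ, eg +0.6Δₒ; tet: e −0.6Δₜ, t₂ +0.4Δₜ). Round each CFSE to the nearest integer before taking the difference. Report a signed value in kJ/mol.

V is in group 5, so V²⁺ is d³ (5 − 2 = 3).
In an octahedral site d³ (HS) is t₂g³ eg⁰, giving CFSE(oct) = -1.2Δₒ = -227 kJ/mol.
Tetrahedral e² t₂¹ gives -0.8Δₜ = -0.8 × (4/9) × 189 = -67 kJ/mol.
OSPE = -227 − (-67) = -160 kJ/mol.

-160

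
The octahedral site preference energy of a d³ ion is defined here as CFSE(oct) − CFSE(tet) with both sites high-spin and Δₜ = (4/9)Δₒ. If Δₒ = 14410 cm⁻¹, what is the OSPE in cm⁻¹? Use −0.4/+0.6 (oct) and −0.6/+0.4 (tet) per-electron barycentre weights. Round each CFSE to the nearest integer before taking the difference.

Octahedral (high-spin): t2g^3 e_g^0, CFSE = 3(−0.4) + 0(+0.6) = -1.2Δₒ = -1.2 × 14410 = -17292 cm⁻¹.
Tetrahedral e^2 t2^1 gives -0.8Δₜ = -0.8 × (4/9) × 14410 = -5124 cm⁻¹.
Subtracting, OSPE = -17292 − (-5124) = -12168 cm⁻¹.

-12168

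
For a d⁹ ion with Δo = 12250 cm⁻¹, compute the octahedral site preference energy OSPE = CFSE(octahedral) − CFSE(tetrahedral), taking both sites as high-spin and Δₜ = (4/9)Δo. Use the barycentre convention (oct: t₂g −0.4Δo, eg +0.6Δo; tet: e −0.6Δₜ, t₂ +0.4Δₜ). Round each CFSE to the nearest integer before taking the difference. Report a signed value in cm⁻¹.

Octahedral (high-spin): t₂g⁶ eg³, CFSE = 6(−0.4) + 3(+0.6) = -0.6Δo = -0.6 × 12250 = -7350 cm⁻¹.
Tetrahedral: e⁴ t₂⁵, CFSE = 4(−0.6) + 5(+0.4) = -0.4Δₜ = -0.4 × (4/9) × 12250 = -2178 cm⁻¹.
OSPE = -7350 − (-2178) = -5172 cm⁻¹.

-5172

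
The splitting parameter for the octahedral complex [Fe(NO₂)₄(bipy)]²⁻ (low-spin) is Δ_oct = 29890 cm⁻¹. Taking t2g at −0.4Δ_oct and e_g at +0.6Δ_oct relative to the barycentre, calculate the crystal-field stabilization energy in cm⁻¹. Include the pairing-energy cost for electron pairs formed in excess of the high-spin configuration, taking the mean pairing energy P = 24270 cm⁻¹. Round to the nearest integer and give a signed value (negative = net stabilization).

Ligand charges: 4×(-1) from NO₂⁻ and 1×(+0) from bipy sum to -4; with overall charge -2, Fe is +2.
Fe²⁺: group 8, so d-count = 8 − 2 = 6.
Configuration: t2g^6 e_g^0.
CFSE(orbital) = 6×(-0.4Δ_oct) + 0×(0.6Δ_oct) = -2.4Δ_oct; with Δ_oct = 29890 cm⁻¹ that is -71736 cm⁻¹.
Pairing penalty: 3 pairs vs 1 in the high-spin reference → 2 extra × P = 48540 cm⁻¹.
Net CFSE = -71736 + 48540 = -23196 cm⁻¹.

-23196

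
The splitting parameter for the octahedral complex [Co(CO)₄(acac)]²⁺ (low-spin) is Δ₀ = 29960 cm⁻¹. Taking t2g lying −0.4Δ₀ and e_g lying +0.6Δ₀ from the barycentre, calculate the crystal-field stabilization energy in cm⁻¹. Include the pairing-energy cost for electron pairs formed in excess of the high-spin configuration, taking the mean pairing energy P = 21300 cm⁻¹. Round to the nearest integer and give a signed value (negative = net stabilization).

-29304

Ligand charges: 4×(+0) from CO and 1×(-1) from acac⁻ sum to -1; with overall charge +2, Co is +3.
Group 9 minus oxidation state +3 gives a d⁶ configuration for Co³⁺.
The d⁶ electrons fill as t2g^6 e_g^0.
The orbital stabilization is -2.4Δ₀ = -2.4 × 29960 = -71904 cm⁻¹.
Relative to high-spin t2g^4 e_g^2 (1 paired), the low-spin configuration has 2 additional pairs, contributing +2 × 21300 = +42600 cm⁻¹.
Combining: -71904 + 42600 = -29304 cm⁻¹.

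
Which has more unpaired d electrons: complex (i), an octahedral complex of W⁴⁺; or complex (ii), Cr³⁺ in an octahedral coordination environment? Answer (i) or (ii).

(i): W⁴⁺: group 6, so d-count = 6 − 4 = 2; For octahedral d² the high- and low-spin configurations coincide; t2g^2 e_g^0 → 2 unpaired.
(ii): Cr is in group 6, so Cr³⁺ is d³ (6 − 3 = 3); t₂g³ eg⁰ → 3 unpaired.
So (ii) has more unpaired electrons.

(ii)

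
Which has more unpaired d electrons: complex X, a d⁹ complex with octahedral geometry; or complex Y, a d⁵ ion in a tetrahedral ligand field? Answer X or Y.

Y

X: For octahedral d⁹ the high- and low-spin configurations coincide; t₂g⁶ eg³ → 1 unpaired.
Y: Tetrahedral fields are weak (Δₜ ≈ 4/9 Δₒ), so electrons fill high-spin; e^2 t2^3 → 5 unpaired.
So Y has more unpaired electrons.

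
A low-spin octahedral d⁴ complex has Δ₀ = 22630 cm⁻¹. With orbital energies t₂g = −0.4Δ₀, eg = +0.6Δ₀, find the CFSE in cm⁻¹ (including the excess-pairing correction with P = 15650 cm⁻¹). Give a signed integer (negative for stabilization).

-20558

Electron filling gives t₂g⁴ eg⁰.
Orbital CFSE = 4(-0.4) + 0(0.6) = -1.6Δ₀ = -1.6 × 22630 = -36208 cm⁻¹.
Pairing penalty: 1 pair vs 0 in the high-spin reference → 1 extra × P = 15650 cm⁻¹.
Combining: -36208 + 15650 = -20558 cm⁻¹.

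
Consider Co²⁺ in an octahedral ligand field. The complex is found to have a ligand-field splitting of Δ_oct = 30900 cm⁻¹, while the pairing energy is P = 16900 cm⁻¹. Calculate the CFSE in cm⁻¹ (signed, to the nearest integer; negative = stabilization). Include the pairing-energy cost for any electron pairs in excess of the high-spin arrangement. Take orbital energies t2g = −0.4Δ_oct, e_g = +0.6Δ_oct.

-38720

Co sits in group 9; removing 2 electrons leaves Co²⁺ with 9 − 2 = 7 d electrons.
Here Δ_oct > P (30900 > 16900), so the low-spin state is favoured.
Filling d⁷ accordingly: t2g^6 e_g^1.
Orbital CFSE = -1.8Δ_oct = -1.8 × 30900 = -55620 cm⁻¹.
Excess pairs vs high-spin: 3 − 2 = 1; pairing cost = +16900 cm⁻¹.
Net CFSE = -55620 + 16900 = -38720 cm⁻¹.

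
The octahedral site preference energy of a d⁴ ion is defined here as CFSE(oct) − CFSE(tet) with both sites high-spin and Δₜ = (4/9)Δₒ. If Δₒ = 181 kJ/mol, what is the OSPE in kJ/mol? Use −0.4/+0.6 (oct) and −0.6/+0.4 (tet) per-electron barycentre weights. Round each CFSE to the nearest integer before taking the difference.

In an octahedral site d⁴ (HS) is t₂g³ eg¹, giving CFSE(oct) = -0.6Δₒ = -109 kJ/mol.
In a tetrahedral site the filling is e² t₂²: CFSE(tet) = -0.4Δₜ = -0.4 × (4/9)(181) = -32 kJ/mol.
OSPE = -109 − (-32) = -77 kJ/mol.

-77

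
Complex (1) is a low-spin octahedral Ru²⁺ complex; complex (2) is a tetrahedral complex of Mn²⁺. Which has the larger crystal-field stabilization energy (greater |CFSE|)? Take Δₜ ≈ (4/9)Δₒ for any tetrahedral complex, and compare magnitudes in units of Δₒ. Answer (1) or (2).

(1): Ru is in group 8, so Ru²⁺ is d⁶ (8 − 2 = 6); t₂g⁶ eg⁰, CFSE = -2.4Δₒ.
(2): Group 7 minus oxidation state +2 gives a d⁵ configuration for Mn²⁺; With tetrahedral geometry the complex is necessarily high-spin; e^2 t2^3, CFSE = 0.0Δₜ ≈ 0.00Δₒ.
So (1) has the larger |CFSE|.

(1)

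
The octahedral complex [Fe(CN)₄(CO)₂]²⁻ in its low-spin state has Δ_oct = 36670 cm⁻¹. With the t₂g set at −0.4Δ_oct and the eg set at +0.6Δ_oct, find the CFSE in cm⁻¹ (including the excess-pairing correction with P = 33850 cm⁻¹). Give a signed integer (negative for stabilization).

Ligand charges: 4×(-1) from CN⁻ and 2×(+0) from CO sum to -4; with overall charge -2, Fe is +2.
Group 8 minus oxidation state +2 gives a d⁶ configuration for Fe²⁺.
Configuration: t₂g⁶ eg⁰.
CFSE(orbital) = 6×(-0.4Δ_oct) + 0×(0.6Δ_oct) = -2.4Δ_oct; with Δ_oct = 36670 cm⁻¹ that is -88008 cm⁻¹.
Relative to high-spin t₂g⁴ eg² (1 paired), the low-spin configuration has 2 additional pairs, contributing +2 × 33850 = +67700 cm⁻¹.
Overall CFSE = -88008 + 67700 = -20308 cm⁻¹.

-20308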